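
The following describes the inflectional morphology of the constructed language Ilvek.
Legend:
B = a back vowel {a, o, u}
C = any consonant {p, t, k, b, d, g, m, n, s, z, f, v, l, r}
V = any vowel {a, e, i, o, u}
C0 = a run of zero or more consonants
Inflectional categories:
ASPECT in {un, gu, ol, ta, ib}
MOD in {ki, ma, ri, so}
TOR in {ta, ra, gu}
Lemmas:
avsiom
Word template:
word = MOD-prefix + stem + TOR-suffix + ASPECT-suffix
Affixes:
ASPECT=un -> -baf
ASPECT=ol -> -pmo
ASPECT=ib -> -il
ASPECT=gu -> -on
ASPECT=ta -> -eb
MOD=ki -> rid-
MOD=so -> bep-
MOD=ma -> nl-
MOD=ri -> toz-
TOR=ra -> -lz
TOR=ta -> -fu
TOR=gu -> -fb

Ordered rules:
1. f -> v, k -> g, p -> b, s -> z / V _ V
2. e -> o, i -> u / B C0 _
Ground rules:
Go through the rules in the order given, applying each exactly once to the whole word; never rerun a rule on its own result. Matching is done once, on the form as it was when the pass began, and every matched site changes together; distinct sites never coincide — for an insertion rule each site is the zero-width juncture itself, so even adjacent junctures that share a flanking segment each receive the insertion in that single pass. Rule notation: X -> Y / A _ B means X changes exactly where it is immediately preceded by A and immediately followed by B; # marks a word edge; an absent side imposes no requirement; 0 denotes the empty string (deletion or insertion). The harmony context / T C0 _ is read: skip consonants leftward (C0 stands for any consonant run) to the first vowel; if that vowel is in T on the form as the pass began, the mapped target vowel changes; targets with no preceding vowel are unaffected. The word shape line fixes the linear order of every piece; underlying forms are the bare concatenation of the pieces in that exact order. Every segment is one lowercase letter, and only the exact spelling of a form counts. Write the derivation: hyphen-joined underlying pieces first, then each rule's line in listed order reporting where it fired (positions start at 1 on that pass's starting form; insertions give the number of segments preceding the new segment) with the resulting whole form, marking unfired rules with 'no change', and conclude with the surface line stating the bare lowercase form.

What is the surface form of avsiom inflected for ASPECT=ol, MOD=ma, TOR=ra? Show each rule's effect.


underlying: nl-avsiom-lz-pmo
1. f -> v, k -> g, p -> b, s -> z / V _ V: no change
2. e -> o, i -> u / B C0 _: fires at position(s) 6: nlavsuomlzpmo
surface: nlavsuomlzpmo


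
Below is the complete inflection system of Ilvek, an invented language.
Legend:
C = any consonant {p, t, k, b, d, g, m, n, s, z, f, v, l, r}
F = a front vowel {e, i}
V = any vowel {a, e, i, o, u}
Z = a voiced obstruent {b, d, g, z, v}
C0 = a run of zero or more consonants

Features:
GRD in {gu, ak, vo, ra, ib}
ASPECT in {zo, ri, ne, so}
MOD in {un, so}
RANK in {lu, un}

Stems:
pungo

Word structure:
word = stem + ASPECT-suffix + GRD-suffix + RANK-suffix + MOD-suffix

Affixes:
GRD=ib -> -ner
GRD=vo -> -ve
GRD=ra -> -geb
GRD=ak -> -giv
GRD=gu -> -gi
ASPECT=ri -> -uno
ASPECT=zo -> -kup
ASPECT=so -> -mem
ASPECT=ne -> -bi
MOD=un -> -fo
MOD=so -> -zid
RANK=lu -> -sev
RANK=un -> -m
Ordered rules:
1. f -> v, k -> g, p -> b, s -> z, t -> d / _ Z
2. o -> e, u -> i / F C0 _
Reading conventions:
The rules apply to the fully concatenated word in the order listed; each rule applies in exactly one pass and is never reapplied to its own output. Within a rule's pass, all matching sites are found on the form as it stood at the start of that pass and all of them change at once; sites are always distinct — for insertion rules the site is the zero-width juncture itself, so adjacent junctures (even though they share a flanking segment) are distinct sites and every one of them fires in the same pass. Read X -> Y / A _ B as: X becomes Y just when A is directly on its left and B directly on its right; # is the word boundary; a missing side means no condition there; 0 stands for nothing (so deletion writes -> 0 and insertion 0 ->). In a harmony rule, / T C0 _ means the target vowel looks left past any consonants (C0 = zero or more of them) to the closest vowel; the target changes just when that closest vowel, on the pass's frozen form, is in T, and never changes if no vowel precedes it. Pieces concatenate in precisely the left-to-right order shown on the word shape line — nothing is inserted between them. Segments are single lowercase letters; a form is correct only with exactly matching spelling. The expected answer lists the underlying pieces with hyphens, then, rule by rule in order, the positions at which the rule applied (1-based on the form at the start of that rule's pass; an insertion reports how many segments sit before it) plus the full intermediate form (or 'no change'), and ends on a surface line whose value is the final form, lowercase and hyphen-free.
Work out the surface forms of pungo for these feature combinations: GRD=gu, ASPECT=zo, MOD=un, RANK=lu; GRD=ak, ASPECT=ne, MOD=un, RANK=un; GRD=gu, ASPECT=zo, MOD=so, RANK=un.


cell GRD=gu, ASPECT=zo, MOD=un, RANK=lu:
underlying: pungo-kup-gi-sev-fo
1. f -> v, k -> g, p -> b, s -> z, t -> d / _ Z: fires at position(s) 8: pungokubgisevfo
2. o -> e, u -> i / F C0 _: fires at position(s) 15: pungokubgisevfe
surface: pungokubgisevfe

cell GRD=ak, ASPECT=ne, MOD=un, RANK=un:
underlying: pungo-bi-giv-m-fo
1. f -> v, k -> g, p -> b, s -> z, t -> d / _ Z: no change
2. o -> e, u -> i / F C0 _: fires at position(s) 13: pungobigivmfe
surface: pungobigivmfe

cell GRD=gu, ASPECT=zo, MOD=so, RANK=un:
underlying: pungo-kup-gi-m-zid
1. f -> v, k -> g, p -> b, s -> z, t -> d / _ Z: fires at position(s) 8: pungokubgimzid
2. o -> e, u -> i / F C0 _: no change
surface: pungokubgimzid


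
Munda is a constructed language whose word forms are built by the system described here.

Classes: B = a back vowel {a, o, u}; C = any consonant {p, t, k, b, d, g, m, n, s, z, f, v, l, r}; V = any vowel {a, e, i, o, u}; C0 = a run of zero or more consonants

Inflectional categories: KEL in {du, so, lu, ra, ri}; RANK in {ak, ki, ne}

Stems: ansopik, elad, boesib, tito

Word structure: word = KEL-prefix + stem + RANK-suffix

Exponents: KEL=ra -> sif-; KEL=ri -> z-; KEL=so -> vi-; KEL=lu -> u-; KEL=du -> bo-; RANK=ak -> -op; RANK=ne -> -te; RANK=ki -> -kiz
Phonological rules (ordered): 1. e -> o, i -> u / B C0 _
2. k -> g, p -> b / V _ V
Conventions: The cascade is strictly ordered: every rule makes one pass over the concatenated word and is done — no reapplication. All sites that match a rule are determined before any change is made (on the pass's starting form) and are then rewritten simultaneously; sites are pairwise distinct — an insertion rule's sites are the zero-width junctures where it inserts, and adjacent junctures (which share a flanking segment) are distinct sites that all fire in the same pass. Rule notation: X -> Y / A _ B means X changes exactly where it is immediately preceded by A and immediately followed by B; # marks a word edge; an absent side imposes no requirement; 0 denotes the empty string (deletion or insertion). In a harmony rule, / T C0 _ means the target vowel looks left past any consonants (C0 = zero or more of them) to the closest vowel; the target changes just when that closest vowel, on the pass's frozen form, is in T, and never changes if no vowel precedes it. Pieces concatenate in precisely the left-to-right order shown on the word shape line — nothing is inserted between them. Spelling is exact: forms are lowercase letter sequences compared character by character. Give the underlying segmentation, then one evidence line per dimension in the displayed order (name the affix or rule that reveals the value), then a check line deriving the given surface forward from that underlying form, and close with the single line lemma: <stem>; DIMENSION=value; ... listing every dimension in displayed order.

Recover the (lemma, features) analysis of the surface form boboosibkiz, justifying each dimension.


underlying: bo-boesib-kiz
KEL=du - signalled by the affix bo-
RANK=ki - signalled by the affix -kiz
check: boboesibkiz -> boboosibkiz -> boboosibkiz
lemma: boesib; KEL=du; RANK=ki


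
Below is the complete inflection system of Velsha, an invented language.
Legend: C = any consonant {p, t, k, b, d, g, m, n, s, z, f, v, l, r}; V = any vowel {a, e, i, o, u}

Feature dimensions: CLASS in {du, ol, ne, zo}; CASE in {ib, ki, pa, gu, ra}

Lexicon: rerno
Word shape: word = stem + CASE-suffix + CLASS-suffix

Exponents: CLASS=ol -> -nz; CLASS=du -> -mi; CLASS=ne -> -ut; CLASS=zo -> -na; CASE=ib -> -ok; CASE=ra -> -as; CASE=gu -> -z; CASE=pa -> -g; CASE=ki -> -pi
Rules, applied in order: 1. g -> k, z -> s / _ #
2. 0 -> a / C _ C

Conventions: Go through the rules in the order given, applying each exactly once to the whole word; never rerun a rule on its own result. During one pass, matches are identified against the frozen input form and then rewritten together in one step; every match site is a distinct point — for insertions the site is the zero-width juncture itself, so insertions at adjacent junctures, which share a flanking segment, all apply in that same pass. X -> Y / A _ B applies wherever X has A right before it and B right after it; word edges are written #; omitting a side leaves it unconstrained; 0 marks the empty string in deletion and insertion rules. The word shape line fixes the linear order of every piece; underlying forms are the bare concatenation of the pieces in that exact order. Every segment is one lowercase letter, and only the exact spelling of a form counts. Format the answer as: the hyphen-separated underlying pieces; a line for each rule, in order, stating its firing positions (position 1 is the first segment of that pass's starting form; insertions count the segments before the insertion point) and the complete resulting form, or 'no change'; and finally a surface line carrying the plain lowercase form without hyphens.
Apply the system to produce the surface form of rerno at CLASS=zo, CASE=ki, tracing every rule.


underlying: rerno-pi-na
1. g -> k, z -> s / _ #: no change
2. 0 -> a / C _ C: inserts after position(s) 3: reranopina
surface: reranopina


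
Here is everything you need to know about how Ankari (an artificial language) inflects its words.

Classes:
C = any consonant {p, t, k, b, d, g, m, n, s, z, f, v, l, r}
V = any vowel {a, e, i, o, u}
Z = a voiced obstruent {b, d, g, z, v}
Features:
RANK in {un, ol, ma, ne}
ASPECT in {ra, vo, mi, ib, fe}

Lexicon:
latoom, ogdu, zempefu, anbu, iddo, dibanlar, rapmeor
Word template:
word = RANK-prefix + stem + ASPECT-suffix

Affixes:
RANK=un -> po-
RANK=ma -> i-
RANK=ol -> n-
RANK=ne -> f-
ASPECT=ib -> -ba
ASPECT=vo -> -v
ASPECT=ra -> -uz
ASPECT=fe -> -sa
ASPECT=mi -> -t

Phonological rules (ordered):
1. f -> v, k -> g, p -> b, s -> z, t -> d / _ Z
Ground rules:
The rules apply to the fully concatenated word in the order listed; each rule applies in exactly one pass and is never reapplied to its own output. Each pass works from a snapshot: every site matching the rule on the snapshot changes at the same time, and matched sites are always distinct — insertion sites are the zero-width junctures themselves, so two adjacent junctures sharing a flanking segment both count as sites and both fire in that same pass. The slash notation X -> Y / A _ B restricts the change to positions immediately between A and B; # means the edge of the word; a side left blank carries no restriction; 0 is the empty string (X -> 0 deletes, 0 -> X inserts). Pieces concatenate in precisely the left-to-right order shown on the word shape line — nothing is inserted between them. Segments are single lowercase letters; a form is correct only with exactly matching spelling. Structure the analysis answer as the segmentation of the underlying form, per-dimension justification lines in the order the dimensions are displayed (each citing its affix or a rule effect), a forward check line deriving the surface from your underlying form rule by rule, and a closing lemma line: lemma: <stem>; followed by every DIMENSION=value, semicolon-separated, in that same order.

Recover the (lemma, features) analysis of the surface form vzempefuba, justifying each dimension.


underlying: f-zempefu-ba
RANK=ne - signalled by the affix f-
ASPECT=ib - signalled by the affix -ba
check: fzempefuba -> vzempefuba
lemma: zempefu; RANK=ne; ASPECT=ib


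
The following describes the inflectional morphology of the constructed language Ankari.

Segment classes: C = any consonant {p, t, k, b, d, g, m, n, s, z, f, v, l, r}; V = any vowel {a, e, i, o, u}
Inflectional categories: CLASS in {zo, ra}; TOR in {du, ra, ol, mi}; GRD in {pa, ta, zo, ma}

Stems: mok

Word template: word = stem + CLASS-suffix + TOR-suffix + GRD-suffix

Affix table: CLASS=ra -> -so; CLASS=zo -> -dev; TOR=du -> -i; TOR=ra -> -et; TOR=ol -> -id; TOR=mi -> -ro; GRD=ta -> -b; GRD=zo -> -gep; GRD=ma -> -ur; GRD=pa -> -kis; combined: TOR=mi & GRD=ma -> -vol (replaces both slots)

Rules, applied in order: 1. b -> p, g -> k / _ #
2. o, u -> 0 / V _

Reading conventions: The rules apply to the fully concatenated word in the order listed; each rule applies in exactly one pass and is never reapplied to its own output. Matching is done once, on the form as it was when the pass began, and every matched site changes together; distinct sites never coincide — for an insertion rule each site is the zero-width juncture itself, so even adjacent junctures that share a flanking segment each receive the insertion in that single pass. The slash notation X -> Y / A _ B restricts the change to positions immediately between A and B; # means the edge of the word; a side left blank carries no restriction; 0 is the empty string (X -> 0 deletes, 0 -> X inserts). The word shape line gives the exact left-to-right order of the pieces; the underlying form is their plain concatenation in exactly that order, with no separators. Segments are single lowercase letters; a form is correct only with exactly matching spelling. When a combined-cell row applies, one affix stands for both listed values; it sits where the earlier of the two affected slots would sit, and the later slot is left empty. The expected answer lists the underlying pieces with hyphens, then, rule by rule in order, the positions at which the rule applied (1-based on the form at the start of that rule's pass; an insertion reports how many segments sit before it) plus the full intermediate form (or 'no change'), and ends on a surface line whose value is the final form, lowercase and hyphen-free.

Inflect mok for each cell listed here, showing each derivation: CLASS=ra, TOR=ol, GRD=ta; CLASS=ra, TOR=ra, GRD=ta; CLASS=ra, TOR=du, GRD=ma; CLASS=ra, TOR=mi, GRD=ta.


cell CLASS=ra, TOR=ol, GRD=ta:
underlying: mok-so-id-b
1. b -> p, g -> k / _ #: fires at position(s) 8: moksoidp
2. o, u -> 0 / V _: no change
surface: moksoidp

cell CLASS=ra, TOR=ra, GRD=ta:
underlying: mok-so-et-b
1. b -> p, g -> k / _ #: fires at position(s) 8: moksoetp
2. o, u -> 0 / V _: no change
surface: moksoetp

cell CLASS=ra, TOR=du, GRD=ma:
underlying: mok-so-i-ur
1. b -> p, g -> k / _ #: no change
2. o, u -> 0 / V _: fires at position(s) 7: moksoir
surface: moksoir

cell CLASS=ra, TOR=mi, GRD=ta:
underlying: mok-so-ro-b
1. b -> p, g -> k / _ #: fires at position(s) 8: moksorop
2. o, u -> 0 / V _: no change
surface: moksorop


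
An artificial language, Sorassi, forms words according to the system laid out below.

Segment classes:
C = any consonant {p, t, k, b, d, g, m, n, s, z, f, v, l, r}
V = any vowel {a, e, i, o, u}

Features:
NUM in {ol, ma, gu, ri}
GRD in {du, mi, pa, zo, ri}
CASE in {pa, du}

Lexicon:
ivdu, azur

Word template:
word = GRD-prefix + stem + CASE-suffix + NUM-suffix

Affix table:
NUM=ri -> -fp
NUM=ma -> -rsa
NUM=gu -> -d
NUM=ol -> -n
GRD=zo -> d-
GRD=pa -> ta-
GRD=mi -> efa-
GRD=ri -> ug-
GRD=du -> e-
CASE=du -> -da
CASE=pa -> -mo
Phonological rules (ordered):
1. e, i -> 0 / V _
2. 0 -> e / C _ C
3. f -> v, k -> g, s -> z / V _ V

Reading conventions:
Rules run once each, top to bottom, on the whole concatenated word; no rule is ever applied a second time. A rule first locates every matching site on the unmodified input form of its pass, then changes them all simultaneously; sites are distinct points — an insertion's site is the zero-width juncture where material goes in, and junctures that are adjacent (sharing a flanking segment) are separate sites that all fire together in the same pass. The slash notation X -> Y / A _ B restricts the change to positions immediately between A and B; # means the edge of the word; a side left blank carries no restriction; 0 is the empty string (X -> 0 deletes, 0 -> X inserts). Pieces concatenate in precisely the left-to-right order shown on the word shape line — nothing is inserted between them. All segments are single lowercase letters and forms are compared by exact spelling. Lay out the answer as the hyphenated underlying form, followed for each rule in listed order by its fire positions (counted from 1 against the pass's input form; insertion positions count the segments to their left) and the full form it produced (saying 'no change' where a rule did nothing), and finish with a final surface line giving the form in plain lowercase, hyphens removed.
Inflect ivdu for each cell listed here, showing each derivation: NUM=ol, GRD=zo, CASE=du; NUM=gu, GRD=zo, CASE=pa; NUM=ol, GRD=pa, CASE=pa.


cell NUM=ol, GRD=zo, CASE=du:
underlying: d-ivdu-da-n
1. e, i -> 0 / V _: no change
2. 0 -> e / C _ C: inserts after position(s) 3: divedudan
3. f -> v, k -> g, s -> z / V _ V: no change
surface: divedudan

cell NUM=gu, GRD=zo, CASE=pa:
underlying: d-ivdu-mo-d
1. e, i -> 0 / V _: no change
2. 0 -> e / C _ C: inserts after position(s) 3: divedumod
3. f -> v, k -> g, s -> z / V _ V: no change
surface: divedumod

cell NUM=ol, GRD=pa, CASE=pa:
underlying: ta-ivdu-mo-n
1. e, i -> 0 / V _: fires at position(s) 3: tavdumon
2. 0 -> e / C _ C: inserts after position(s) 3: tavedumon
3. f -> v, k -> g, s -> z / V _ V: no change
surface: tavedumon


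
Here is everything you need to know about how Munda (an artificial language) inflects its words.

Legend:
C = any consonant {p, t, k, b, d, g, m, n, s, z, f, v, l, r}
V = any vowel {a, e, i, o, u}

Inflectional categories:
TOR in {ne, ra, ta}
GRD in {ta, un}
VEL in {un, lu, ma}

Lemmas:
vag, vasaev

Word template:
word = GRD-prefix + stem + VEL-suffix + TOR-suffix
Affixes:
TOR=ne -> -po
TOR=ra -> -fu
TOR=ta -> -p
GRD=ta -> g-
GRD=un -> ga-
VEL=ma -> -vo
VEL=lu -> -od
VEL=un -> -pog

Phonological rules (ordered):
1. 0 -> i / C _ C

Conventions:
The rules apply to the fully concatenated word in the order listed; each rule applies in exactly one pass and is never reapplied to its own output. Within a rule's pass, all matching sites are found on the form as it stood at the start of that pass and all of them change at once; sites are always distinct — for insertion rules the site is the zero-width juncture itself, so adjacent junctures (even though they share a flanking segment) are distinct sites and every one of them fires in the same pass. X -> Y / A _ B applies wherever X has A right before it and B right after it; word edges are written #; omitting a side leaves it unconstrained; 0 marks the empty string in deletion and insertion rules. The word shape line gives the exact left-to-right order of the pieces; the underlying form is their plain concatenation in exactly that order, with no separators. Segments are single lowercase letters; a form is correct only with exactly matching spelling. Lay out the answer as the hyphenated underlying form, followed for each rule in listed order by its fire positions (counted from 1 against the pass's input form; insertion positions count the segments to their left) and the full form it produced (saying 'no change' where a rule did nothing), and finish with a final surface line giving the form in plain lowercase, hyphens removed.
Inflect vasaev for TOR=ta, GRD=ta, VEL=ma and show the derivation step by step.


underlying: g-vasaev-vo-p
1. 0 -> i / C _ C: inserts after position(s) 1, 7: givasaevivop
surface: givasaevivop


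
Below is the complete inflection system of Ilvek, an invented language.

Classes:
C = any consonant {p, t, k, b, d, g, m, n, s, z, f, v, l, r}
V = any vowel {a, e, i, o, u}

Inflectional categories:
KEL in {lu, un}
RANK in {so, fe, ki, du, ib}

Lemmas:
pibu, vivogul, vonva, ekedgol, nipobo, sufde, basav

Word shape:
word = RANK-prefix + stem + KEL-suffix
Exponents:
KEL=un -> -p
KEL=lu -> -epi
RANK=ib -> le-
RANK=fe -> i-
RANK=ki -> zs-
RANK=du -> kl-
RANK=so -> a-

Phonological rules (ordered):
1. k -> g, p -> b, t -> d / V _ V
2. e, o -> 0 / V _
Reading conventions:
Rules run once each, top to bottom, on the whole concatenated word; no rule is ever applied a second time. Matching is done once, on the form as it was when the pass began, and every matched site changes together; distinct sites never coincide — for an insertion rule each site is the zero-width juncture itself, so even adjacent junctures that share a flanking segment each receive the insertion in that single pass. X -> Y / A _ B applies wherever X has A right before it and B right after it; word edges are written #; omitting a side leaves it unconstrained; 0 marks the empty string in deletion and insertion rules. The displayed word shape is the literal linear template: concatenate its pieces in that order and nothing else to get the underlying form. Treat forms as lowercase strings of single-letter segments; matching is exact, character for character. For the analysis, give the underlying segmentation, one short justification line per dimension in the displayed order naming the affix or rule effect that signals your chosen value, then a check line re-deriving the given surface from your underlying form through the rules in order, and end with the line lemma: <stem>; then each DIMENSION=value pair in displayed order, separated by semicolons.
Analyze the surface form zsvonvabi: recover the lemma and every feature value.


underlying: zs-vonva-epi
KEL=lu - signalled by the affix -epi
RANK=ki - signalled by the affix zs-
check: zsvonvaepi -> zsvonvaebi -> zsvonvabi
lemma: vonva; KEL=lu; RANK=ki


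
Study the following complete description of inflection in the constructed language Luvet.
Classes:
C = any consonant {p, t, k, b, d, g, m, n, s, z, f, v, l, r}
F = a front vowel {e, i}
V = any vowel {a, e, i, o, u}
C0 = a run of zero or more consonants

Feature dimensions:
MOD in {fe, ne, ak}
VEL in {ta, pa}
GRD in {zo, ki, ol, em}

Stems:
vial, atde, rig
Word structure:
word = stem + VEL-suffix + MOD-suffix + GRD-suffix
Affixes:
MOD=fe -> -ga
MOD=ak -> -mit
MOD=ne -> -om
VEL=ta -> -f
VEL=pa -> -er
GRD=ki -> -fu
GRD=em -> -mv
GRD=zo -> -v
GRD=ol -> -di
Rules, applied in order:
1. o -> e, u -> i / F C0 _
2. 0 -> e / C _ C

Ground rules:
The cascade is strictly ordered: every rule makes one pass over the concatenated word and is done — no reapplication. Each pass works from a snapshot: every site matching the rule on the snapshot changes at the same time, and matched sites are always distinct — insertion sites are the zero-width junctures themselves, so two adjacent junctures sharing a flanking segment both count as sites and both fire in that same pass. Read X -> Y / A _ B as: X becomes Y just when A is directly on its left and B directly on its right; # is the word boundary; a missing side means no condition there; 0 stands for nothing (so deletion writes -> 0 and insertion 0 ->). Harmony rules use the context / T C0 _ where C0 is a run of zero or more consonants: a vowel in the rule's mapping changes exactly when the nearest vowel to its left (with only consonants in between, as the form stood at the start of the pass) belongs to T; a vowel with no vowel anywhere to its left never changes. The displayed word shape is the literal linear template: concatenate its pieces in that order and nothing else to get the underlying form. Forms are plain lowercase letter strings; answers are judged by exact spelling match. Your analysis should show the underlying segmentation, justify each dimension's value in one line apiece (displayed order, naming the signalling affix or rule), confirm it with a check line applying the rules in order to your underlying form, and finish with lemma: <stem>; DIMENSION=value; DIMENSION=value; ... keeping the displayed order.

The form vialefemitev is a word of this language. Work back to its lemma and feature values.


underlying: vial-f-mit-v
MOD=ak - signalled by the affix -mit
VEL=ta - signalled by the affix -f
GRD=zo - signalled by the affix -v
check: vialfmitv -> vialfmitv -> vialefemitev
lemma: vial; MOD=ak; VEL=ta; GRD=zo


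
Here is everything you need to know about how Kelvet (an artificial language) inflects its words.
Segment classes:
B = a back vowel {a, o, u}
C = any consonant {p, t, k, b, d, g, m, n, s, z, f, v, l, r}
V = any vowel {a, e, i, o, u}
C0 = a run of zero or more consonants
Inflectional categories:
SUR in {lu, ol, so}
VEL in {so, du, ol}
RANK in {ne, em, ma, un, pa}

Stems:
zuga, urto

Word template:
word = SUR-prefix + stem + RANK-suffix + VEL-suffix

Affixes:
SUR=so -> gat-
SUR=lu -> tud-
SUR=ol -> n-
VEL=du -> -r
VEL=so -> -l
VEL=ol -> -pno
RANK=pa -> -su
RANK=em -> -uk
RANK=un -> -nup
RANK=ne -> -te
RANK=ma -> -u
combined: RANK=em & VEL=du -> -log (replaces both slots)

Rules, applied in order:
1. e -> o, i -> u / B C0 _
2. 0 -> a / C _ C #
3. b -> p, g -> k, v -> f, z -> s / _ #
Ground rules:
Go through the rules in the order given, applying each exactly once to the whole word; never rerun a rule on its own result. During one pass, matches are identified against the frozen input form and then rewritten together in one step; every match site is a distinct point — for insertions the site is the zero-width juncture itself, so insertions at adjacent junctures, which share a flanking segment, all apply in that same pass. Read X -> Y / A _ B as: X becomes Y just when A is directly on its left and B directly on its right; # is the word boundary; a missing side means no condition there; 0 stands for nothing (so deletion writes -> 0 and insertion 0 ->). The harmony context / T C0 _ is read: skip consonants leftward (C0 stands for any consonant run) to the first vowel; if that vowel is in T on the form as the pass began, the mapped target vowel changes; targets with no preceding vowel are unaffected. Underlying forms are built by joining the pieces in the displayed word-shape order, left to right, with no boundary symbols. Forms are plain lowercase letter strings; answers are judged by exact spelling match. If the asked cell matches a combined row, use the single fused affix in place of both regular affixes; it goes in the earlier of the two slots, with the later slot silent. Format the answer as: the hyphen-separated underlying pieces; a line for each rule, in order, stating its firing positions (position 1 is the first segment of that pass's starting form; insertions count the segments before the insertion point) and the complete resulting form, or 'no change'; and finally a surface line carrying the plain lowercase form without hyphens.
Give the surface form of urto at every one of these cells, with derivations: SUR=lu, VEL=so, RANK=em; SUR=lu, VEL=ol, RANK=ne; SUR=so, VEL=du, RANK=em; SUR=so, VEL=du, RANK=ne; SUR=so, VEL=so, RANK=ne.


cell SUR=lu, VEL=so, RANK=em:
underlying: tud-urto-uk-l
1. e -> o, i -> u / B C0 _: no change
2. 0 -> a / C _ C #: inserts after position(s) 9: tudurtoukal
3. b -> p, g -> k, v -> f, z -> s / _ #: no change
surface: tudurtoukal

cell SUR=lu, VEL=ol, RANK=ne:
underlying: tud-urto-te-pno
1. e -> o, i -> u / B C0 _: fires at position(s) 9: tudurtotopno
2. 0 -> a / C _ C #: no change
3. b -> p, g -> k, v -> f, z -> s / _ #: no change
surface: tudurtotopno

cell SUR=so, VEL=du, RANK=em:
underlying: gat-urto-log
1. e -> o, i -> u / B C0 _: no change
2. 0 -> a / C _ C #: no change
3. b -> p, g -> k, v -> f, z -> s / _ #: fires at position(s) 10: gaturtolok
surface: gaturtolok

cell SUR=so, VEL=du, RANK=ne:
underlying: gat-urto-te-r
1. e -> o, i -> u / B C0 _: fires at position(s) 9: gaturtotor
2. 0 -> a / C _ C #: no change
3. b -> p, g -> k, v -> f, z -> s / _ #: no change
surface: gaturtotor

cell SUR=so, VEL=so, RANK=ne:
underlying: gat-urto-te-l
1. e -> o, i -> u / B C0 _: fires at position(s) 9: gaturtotol
2. 0 -> a / C _ C #: no change
3. b -> p, g -> k, v -> f, z -> s / _ #: no change
surface: gaturtotol


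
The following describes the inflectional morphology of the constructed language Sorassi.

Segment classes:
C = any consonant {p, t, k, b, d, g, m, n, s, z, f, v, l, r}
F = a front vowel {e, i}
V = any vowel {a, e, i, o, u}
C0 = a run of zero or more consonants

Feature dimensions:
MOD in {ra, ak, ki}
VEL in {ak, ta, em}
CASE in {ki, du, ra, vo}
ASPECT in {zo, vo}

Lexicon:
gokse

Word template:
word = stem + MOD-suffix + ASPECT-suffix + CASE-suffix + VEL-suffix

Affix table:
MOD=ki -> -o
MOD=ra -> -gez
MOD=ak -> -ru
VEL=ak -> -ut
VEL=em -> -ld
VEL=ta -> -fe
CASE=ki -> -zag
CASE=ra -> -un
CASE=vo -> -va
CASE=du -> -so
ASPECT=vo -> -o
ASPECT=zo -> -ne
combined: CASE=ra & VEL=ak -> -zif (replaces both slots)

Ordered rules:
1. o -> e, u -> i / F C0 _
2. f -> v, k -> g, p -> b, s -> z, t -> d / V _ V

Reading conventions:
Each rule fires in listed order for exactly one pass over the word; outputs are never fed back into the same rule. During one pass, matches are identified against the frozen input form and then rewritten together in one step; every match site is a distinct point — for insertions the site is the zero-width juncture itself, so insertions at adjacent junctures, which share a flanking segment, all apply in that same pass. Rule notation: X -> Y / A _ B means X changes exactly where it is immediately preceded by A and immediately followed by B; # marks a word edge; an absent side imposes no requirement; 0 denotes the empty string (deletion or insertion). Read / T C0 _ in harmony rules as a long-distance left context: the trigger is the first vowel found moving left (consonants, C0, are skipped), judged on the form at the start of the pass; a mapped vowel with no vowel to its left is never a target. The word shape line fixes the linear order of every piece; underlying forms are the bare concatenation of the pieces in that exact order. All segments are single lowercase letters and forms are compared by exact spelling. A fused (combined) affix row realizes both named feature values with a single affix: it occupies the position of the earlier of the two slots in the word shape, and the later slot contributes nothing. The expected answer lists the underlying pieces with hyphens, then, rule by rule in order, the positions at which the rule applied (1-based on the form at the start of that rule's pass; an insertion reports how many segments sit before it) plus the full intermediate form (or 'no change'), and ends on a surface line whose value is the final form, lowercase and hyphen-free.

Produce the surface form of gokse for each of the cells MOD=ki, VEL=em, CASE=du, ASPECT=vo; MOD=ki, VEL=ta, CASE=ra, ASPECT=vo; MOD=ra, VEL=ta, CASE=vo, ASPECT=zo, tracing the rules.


cell MOD=ki, VEL=em, CASE=du, ASPECT=vo:
underlying: gokse-o-o-so-ld
1. o -> e, u -> i / F C0 _: fires at position(s) 6: gokseeosold
2. f -> v, k -> g, p -> b, s -> z, t -> d / V _ V: fires at position(s) 8: gokseeozold
surface: gokseeozold

cell MOD=ki, VEL=ta, CASE=ra, ASPECT=vo:
underlying: gokse-o-o-un-fe
1. o -> e, u -> i / F C0 _: fires at position(s) 6: gokseeounfe
2. f -> v, k -> g, p -> b, s -> z, t -> d / V _ V: no change
surface: gokseeounfe

cell MOD=ra, VEL=ta, CASE=vo, ASPECT=zo:
underlying: gokse-gez-ne-va-fe
1. o -> e, u -> i / F C0 _: no change
2. f -> v, k -> g, p -> b, s -> z, t -> d / V _ V: fires at position(s) 13: goksegeznevave
surface: goksegeznevave


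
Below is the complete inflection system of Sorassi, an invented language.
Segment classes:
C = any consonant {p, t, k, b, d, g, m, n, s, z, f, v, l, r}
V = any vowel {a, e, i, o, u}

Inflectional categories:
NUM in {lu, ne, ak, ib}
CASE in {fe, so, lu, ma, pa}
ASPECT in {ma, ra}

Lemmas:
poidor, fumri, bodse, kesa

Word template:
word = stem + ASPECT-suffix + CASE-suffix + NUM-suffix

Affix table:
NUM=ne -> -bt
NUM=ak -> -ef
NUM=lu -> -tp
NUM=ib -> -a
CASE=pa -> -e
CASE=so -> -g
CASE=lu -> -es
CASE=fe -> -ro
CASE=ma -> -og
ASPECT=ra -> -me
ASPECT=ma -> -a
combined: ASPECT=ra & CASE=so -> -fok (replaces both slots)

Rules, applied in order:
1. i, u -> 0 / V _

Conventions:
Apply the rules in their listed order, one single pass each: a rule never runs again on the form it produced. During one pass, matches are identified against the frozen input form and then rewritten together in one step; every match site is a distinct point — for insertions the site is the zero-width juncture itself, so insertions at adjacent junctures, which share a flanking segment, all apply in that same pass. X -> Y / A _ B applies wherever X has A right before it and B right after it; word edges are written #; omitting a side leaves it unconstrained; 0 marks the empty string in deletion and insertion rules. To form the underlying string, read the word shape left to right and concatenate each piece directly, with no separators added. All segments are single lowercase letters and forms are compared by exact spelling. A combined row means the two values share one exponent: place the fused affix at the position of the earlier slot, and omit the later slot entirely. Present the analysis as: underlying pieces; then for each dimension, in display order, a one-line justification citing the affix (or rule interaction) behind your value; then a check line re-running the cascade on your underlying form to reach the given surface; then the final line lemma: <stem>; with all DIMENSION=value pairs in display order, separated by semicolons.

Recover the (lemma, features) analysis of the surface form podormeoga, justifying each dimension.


underlying: poidor-me-og-a
NUM=ib - signalled by the affix -a
CASE=ma - signalled by the affix -og
ASPECT=ra - signalled by the affix -me
check: poidormeoga -> podormeoga
lemma: poidor; NUM=ib; CASE=ma; ASPECT=ra


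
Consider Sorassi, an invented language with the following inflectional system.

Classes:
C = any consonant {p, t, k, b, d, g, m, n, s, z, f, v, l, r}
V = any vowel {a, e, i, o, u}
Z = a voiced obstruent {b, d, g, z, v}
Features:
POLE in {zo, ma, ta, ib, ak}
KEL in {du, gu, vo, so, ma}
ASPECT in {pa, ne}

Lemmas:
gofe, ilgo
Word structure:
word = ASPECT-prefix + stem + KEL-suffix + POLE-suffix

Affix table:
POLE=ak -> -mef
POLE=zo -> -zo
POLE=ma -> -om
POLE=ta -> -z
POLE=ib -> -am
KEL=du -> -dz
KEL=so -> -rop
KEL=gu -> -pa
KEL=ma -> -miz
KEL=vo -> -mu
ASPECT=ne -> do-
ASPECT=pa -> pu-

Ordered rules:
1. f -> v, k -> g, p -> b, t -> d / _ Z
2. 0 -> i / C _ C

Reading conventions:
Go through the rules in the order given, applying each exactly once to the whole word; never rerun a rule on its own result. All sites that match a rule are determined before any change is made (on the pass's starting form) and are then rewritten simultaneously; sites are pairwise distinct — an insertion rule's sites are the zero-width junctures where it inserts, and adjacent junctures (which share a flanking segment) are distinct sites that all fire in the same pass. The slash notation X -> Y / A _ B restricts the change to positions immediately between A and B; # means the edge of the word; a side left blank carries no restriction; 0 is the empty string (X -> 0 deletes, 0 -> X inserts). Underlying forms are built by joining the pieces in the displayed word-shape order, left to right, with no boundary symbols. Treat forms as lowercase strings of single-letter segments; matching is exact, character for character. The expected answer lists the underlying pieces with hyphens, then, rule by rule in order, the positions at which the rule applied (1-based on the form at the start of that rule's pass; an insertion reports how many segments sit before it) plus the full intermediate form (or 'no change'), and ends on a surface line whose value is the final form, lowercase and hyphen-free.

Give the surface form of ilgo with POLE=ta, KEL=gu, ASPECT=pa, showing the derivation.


underlying: pu-ilgo-pa-z
1. f -> v, k -> g, p -> b, t -> d / _ Z: no change
2. 0 -> i / C _ C: inserts after position(s) 4: puiligopaz
surface: puiligopaz


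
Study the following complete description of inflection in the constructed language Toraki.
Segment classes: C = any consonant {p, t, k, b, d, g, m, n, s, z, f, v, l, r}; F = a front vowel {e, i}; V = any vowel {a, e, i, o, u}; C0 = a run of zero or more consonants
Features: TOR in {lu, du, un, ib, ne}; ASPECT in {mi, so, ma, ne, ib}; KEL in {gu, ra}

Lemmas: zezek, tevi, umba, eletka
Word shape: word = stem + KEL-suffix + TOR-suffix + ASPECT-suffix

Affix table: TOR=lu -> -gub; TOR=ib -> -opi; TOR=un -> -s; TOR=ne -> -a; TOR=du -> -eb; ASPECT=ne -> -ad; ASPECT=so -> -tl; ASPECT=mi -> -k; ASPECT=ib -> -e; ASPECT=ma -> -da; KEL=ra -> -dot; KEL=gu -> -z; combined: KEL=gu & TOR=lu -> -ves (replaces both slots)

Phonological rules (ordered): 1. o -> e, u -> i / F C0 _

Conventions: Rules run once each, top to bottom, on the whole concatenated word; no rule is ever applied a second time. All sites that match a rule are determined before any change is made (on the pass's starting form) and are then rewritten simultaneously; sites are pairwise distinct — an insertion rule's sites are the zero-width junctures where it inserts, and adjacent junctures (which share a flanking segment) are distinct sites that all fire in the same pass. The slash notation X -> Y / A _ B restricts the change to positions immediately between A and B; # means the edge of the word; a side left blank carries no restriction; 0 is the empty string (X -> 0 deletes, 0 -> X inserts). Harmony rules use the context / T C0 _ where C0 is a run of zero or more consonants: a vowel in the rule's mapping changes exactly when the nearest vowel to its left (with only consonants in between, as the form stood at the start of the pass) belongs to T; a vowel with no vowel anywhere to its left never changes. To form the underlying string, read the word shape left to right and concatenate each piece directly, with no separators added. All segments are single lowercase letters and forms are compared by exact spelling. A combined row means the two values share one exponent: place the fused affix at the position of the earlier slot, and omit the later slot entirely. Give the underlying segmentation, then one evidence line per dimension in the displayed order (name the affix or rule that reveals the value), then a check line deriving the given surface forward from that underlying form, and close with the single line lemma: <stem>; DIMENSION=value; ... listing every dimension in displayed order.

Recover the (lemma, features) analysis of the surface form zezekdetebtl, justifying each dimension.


underlying: zezek-dot-eb-tl
TOR=du - signalled by the affix -eb
ASPECT=so - signalled by the affix -tl
KEL=ra - signalled by the affix -dot
check: zezekdotebtl -> zezekdetebtl
lemma: zezek; TOR=du; ASPECT=so; KEL=ra


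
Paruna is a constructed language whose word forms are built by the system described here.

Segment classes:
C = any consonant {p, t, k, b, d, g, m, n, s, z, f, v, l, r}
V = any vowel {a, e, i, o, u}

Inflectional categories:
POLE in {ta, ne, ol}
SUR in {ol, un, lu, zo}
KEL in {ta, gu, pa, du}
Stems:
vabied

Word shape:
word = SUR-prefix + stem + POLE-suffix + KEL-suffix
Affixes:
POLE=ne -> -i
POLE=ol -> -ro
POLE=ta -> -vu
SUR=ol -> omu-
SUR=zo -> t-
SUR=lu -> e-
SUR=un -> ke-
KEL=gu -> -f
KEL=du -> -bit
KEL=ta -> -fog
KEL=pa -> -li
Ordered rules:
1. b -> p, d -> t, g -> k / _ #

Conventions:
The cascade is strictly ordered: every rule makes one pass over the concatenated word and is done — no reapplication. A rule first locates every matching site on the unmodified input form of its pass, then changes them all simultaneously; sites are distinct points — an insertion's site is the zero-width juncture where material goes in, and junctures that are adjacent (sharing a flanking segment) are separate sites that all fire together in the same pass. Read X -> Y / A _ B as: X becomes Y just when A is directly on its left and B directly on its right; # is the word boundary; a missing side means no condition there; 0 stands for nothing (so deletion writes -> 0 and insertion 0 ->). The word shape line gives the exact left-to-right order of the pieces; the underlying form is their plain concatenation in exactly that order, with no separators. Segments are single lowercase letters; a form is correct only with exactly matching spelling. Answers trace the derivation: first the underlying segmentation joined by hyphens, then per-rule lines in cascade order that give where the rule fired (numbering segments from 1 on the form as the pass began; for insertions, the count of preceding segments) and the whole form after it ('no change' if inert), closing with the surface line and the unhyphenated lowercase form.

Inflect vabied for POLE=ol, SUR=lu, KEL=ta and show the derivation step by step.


underlying: e-vabied-ro-fog
1. b -> p, d -> t, g -> k / _ #: fires at position(s) 12: evabiedrofok
surface: evabiedrofok
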